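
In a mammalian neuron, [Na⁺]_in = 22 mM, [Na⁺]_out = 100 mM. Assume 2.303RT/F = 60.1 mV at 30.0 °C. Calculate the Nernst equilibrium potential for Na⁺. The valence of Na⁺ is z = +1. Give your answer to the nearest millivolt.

40 mV

E = (60.1/z) · log₁₀([Na⁺]_out/[Na⁺]_in) with z = +1.
= (60.1/1) · log₁₀(100/22) = 60.10 · log₁₀(4.545)
= 60.10 · (0.6576) = 39.52 mV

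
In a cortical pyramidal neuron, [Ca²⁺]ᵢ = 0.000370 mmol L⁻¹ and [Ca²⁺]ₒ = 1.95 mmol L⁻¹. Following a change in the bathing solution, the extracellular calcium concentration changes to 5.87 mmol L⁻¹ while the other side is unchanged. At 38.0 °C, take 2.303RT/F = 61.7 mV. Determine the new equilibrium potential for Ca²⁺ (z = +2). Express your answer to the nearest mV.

130 mV

After the shift: [Ca²⁺]_out = 5.87, [Ca²⁺]_in = 0.000370 mmol L⁻¹.
E_new = (61.7/2)·log₁₀(5.87/0.000370) = 30.85 · (4.2004) = 129.58 mV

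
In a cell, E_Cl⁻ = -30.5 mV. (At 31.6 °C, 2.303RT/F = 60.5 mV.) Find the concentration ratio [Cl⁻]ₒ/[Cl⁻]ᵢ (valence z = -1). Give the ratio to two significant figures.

log₁₀([out]/[in]) = E·z/(60.5) = -30.5 × -1 / 60.5 = 0.5041
[out]/[in] = 10^(0.5041) = 3.193

3.2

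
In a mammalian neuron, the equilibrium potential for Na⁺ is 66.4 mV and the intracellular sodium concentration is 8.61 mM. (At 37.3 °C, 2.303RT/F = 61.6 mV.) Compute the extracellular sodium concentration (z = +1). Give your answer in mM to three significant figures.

103 mM

Nernst: E = (61.6/1) · log₁₀([out]/[in]), so log₁₀([out]/[in]) = 66.4 × 1 / 61.6 = 1.0779.
[out]/[in] = 10^(1.0779) = 11.97.
[out] = 11.97 × 8.61 = 103 mM.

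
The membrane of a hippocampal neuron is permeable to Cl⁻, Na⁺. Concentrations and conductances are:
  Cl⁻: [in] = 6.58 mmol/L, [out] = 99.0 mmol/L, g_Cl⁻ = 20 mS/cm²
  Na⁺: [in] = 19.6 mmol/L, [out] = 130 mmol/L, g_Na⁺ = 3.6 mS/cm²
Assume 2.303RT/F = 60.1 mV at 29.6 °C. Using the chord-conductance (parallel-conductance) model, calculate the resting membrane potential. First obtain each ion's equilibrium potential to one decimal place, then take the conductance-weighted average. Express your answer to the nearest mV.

-52 mV

E_Cl⁻ = (60.1/-1)·log₁₀(99.0/6.58) = -70.8 mV
E_Na⁺ = (60.1/1)·log₁₀(130/19.6) = 49.4 mV
Vm = (Σ gᵢEᵢ)/(Σ gᵢ) = (20·-70.8 + 3.6·49.4) / (20 + 3.6)
= -1238.16 / 23.6 = -52.46 mV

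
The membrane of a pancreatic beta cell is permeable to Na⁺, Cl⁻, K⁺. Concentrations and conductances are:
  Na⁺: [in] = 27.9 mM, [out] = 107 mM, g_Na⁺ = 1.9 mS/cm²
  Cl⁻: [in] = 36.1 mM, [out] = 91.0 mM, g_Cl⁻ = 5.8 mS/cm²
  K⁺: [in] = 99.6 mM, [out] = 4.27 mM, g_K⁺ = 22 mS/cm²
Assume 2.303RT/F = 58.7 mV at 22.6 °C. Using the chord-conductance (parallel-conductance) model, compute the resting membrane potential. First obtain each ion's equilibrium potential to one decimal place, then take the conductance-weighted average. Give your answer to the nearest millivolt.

E_Na⁺ = (58.7/1)·log₁₀(107/27.9) = 34.3 mV
E_Cl⁻ = (58.7/-1)·log₁₀(91.0/36.1) = -23.6 mV
E_K⁺ = (58.7/1)·log₁₀(4.27/99.6) = -80.3 mV
Vm = (Σ gᵢEᵢ)/(Σ gᵢ) = (1.9·34.3 + 5.8·-23.6 + 22·-80.3) / (1.9 + 5.8 + 22)
= -1838.31 / 29.7 = -61.90 mV

-62 mV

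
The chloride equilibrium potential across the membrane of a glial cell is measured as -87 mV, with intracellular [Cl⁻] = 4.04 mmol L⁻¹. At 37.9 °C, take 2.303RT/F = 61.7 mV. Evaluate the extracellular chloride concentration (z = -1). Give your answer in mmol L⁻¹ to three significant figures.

104 mmol L⁻¹

Nernst: E = (61.7/-1) · log₁₀([out]/[in]), so log₁₀([out]/[in]) = -87.0 × -1 / 61.7 = 1.4100.
[out]/[in] = 10^(1.4100) = 25.71.
[out] = 25.71 × 4.04 = 103.9 mmol L⁻¹.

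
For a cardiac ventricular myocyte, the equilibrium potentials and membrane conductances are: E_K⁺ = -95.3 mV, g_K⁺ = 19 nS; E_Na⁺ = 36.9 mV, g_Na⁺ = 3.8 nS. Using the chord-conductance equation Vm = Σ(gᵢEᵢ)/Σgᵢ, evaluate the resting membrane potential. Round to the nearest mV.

-73 mV

Σ gᵢEᵢ = 19·(-95.3) + 3.8·(36.9) = -1670.48
Σ gᵢ = 19 + 3.8 = 22.8
Vm = -1670.48 / 22.8 = -73.27 mV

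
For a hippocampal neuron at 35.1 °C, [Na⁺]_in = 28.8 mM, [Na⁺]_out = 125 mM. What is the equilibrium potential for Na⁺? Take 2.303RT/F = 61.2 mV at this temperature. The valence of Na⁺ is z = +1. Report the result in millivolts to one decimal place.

39.0 mV

E = (61.2/z) · log₁₀([Na⁺]_out/[Na⁺]_in) with z = +1.
= (61.2/1) · log₁₀(125/28.8) = 61.20 · log₁₀(4.34)
= 61.20 · (0.6375) = 39.02 mV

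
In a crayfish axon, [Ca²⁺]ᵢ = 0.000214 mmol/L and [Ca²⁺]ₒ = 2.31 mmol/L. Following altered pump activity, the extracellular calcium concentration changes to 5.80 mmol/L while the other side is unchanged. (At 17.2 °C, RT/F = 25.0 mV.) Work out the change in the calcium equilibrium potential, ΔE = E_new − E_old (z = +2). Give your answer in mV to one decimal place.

11.5 mV

E_old = (25.0/2)·ln(2.31/0.000214) = 116.08 mV
E_new = (25.0/2)·ln(5.80/0.000214) = 127.59 mV
ΔE = 127.59 − (116.08) = 11.51 mV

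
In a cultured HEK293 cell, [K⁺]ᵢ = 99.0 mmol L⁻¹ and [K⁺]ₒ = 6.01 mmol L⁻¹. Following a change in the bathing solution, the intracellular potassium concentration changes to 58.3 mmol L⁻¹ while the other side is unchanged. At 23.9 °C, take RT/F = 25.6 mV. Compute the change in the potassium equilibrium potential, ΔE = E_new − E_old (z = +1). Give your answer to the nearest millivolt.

E_old = (25.6/1)·ln(6.01/99.0) = -71.72 mV
E_new = (25.6/1)·ln(6.01/58.3) = -58.17 mV
ΔE = -58.17 − (-71.72) = 13.56 mV

14 mV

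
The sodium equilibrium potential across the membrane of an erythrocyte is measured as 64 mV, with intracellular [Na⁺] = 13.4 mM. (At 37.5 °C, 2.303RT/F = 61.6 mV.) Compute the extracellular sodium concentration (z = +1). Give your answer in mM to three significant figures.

Nernst: E = (61.6/1) · log₁₀([out]/[in]), so log₁₀([out]/[in]) = 64.0 × 1 / 61.6 = 1.0390.
[out]/[in] = 10^(1.0390) = 10.94.
[out] = 10.94 × 13.4 = 146.6 mM.

147 mM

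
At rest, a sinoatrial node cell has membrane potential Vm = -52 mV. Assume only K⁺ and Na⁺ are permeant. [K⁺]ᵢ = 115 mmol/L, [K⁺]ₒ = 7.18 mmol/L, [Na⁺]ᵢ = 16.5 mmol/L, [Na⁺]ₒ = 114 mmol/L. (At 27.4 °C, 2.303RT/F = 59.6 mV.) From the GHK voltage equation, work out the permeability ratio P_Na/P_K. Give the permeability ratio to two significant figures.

0.074

Let α = P_Na/P_K. GHK: Vm = 59.6·log₁₀[(Kₒ + α·Naₒ)/(Kᵢ + α·Naᵢ)].
10^(Vm/59.6) = 10^(-52.0/59.6) = 0.13413
So 0.13413·(Kᵢ + α·Naᵢ) = Kₒ + α·Naₒ → α = (0.13413·115.0 − 7.18) / (114.0 − 0.13413·16.5)
α = (15.42 − 7.18) / (114.0 − 2.213) = 8.245/111.8 = 0.07375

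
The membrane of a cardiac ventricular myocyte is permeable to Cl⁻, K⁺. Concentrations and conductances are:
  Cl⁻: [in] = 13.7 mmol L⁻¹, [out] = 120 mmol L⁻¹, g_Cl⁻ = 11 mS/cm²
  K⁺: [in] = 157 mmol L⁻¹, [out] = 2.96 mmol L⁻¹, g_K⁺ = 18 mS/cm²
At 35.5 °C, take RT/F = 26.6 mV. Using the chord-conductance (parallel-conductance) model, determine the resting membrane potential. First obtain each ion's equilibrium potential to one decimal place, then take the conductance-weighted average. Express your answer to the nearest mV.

E_Cl⁻ = (26.6/-1)·ln(120/13.7) = -57.7 mV
E_K⁺ = (26.6/1)·ln(2.96/157) = -105.6 mV
Vm = (Σ gᵢEᵢ)/(Σ gᵢ) = (11·-57.7 + 18·-105.6) / (11 + 18)
= -2535.50 / 29 = -87.43 mV

-87 mV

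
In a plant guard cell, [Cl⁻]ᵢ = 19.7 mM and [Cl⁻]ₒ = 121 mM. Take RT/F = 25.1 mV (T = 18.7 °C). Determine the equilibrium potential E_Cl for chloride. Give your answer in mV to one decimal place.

-45.6 mV

E = (25.1/z) · ln([Cl⁻]_out/[Cl⁻]_in) with z = -1.
For an anion, dividing by z = -1 reverses the sign.
= (25.1/-1) · ln(121/19.7) = -25.10 · ln(6.142)
= -25.10 · (1.8152) = -45.56 mV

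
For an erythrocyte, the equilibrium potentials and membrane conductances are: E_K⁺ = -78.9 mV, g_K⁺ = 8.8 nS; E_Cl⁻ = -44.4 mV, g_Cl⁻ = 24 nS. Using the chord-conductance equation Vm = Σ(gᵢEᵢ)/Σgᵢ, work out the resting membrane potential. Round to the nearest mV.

Σ gᵢEᵢ = 8.8·(-78.9) + 24·(-44.4) = -1759.92
Σ gᵢ = 8.8 + 24 = 32.8
Vm = -1759.92 / 32.8 = -53.66 mV

-54 mV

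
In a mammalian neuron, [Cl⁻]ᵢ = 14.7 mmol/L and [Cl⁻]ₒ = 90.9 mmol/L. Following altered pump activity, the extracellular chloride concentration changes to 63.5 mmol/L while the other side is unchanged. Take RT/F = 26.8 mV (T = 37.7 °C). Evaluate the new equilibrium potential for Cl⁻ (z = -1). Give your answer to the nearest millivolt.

-39 mV

After the shift: [Cl⁻]_out = 63.5, [Cl⁻]_in = 14.7 mmol/L.
E_new = (26.8/-1)·ln(63.5/14.7) = -26.80 · (1.4632) = -39.21 mV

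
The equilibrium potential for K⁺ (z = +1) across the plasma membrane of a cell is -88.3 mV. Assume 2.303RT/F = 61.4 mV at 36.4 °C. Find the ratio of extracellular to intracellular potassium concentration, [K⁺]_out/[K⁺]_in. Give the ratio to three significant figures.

0.0365

log₁₀([out]/[in]) = E·z/(61.4) = -88.3 × 1 / 61.4 = -1.4381
[out]/[in] = 10^(-1.4381) = 0.03647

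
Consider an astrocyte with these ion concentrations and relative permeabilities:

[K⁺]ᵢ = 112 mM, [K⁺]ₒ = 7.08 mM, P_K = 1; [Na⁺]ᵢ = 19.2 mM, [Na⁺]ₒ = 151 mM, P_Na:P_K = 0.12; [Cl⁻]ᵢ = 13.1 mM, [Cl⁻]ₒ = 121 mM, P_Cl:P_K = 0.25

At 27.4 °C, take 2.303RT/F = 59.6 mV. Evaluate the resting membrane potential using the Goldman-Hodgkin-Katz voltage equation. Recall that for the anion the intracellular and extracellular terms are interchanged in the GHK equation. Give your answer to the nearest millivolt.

Vm = 59.6 · log₁₀[(Σ P·[cation]ₒ + Σ P·[anion]ᵢ) / (Σ P·[cation]ᵢ + Σ P·[anion]ₒ)]
Numerator = 1×7.08 + 0.12×151 + 0.25×13.1 = 28.48
Denominator = 1×112 + 0.12×19.2 + 0.25×121 = 144.6
Vm = 59.6 · log₁₀(0.19699) = 59.6 × (-0.7056) = -42.05 mV

-42 mV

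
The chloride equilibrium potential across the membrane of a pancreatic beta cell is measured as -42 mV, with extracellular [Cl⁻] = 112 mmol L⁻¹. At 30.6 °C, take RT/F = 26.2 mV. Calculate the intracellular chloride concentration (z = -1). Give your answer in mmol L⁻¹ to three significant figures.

22.5 mmol L⁻¹

Nernst: E = (26.2/-1) · ln([out]/[in]), so ln([out]/[in]) = -42.0 × -1 / 26.2 = 1.6031.
[out]/[in] = e^(1.6031) = 4.968.
[in] = 112 / 4.968 = 22.54 mmol L⁻¹.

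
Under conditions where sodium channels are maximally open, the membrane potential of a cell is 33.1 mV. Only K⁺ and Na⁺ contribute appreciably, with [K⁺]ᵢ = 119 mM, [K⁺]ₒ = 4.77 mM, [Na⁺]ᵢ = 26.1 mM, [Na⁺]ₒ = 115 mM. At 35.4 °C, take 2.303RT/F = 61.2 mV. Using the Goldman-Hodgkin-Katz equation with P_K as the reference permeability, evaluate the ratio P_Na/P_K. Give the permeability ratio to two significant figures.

17

Let α = P_Na/P_K. GHK: Vm = 61.2·log₁₀[(Kₒ + α·Naₒ)/(Kᵢ + α·Naᵢ)].
10^(Vm/61.2) = 10^(33.1/61.2) = 3.4742
So 3.4742·(Kᵢ + α·Naᵢ) = Kₒ + α·Naₒ → α = (3.4742·119.0 − 4.77) / (115.0 − 3.4742·26.1)
α = (413.4 − 4.77) / (115.0 − 90.68) = 408.7/24.32 = 16.8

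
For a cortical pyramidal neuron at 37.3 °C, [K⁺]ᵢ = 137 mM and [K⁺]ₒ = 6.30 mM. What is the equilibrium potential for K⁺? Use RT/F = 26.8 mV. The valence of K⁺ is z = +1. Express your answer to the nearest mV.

E = (26.8/z) · ln([K⁺]_out/[K⁺]_in) with z = +1.
= (26.8/1) · ln(6.30/137) = 26.80 · ln(0.04599)
= 26.80 · (-3.0794) = -82.53 mV

-83 mV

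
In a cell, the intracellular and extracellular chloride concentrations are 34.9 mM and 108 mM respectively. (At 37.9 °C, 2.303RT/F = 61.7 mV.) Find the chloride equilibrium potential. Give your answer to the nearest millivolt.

E = (61.7/z) · log₁₀([Cl⁻]_out/[Cl⁻]_in) with z = -1.
For an anion, dividing by z = -1 reverses the sign.
= (61.7/-1) · log₁₀(108/34.9) = -61.70 · log₁₀(3.095)
= -61.70 · (0.4906) = -30.27 mV

-30 mV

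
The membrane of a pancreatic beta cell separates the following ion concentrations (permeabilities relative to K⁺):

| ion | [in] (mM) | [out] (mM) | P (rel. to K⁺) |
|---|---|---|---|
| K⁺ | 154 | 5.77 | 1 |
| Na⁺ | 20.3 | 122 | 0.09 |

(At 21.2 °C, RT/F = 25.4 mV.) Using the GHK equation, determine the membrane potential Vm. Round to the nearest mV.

-57 mV

Vm = 25.4 · ln[(Σ P·[cation]ₒ + Σ P·[anion]ᵢ) / (Σ P·[cation]ᵢ + Σ P·[anion]ₒ)]
Numerator = 1×5.77 + 0.09×122 = 16.75
Denominator = 1×154 + 0.09×20.3 = 155.8
Vm = 25.4 · ln(0.10749) = 25.4 × (-2.2303) = -56.65 mV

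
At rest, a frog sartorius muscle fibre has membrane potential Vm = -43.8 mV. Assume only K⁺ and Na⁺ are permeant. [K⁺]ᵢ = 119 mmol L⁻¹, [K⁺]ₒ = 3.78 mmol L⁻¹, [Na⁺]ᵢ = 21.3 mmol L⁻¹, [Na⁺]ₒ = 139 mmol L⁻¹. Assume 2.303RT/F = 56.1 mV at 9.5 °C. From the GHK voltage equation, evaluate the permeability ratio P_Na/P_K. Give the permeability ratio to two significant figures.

Let α = P_Na/P_K. GHK: Vm = 56.1·log₁₀[(Kₒ + α·Naₒ)/(Kᵢ + α·Naᵢ)].
10^(Vm/56.1) = 10^(-43.8/56.1) = 0.16567
So 0.16567·(Kᵢ + α·Naᵢ) = Kₒ + α·Naₒ → α = (0.16567·119.0 − 3.78) / (139.0 − 0.16567·21.3)
α = (19.72 − 3.78) / (139.0 − 3.529) = 15.94/135.5 = 0.1176

0.12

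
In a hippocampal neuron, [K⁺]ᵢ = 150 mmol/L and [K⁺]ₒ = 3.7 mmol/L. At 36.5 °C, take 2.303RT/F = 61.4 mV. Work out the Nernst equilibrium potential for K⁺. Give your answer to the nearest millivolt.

-99 mV

E = (61.4/z) · log₁₀([K⁺]_out/[K⁺]_in) with z = +1.
= (61.4/1) · log₁₀(3.7/150) = 61.40 · log₁₀(0.02467)
= 61.40 · (-1.6079) = -98.72 mV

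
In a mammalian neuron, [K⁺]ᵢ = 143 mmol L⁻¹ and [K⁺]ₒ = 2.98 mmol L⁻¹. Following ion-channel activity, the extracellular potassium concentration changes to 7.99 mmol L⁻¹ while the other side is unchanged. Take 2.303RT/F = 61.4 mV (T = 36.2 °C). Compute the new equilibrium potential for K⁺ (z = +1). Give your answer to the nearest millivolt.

-77 mV

After the shift: [K⁺]_out = 7.99, [K⁺]_in = 143 mmol L⁻¹.
E_new = (61.4/1)·log₁₀(7.99/143) = 61.40 · (-1.2528) = -76.92 mV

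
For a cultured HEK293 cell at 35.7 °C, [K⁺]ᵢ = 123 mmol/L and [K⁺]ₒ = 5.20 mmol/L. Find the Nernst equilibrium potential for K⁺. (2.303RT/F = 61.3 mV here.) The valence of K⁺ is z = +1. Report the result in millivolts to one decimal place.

E = (61.3/z) · log₁₀([K⁺]_out/[K⁺]_in) with z = +1.
= (61.3/1) · log₁₀(5.20/123) = 61.30 · log₁₀(0.04228)
= 61.30 · (-1.3739) = -84.22 mV

-84.2 mV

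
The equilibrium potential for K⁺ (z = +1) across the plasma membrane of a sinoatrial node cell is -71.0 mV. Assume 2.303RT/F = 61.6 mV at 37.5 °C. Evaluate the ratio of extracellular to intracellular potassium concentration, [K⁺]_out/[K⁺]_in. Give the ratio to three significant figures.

log₁₀([out]/[in]) = E·z/(61.6) = -71.0 × 1 / 61.6 = -1.1526
[out]/[in] = 10^(-1.1526) = 0.07037

0.0704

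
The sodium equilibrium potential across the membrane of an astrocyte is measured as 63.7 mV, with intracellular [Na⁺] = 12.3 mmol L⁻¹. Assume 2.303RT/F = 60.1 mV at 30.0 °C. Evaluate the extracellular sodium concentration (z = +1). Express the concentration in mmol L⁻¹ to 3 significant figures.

Nernst: E = (60.1/1) · log₁₀([out]/[in]), so log₁₀([out]/[in]) = 63.7 × 1 / 60.1 = 1.0599.
[out]/[in] = 10^(1.0599) = 11.48.
[out] = 11.48 × 12.3 = 141.2 mmol L⁻¹.

141 mmol L⁻¹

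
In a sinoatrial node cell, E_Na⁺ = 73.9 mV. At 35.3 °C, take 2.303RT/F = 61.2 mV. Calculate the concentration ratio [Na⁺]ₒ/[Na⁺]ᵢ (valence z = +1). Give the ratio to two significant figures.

log₁₀([out]/[in]) = E·z/(61.2) = 73.9 × 1 / 61.2 = 1.2075
[out]/[in] = 10^(1.2075) = 16.13

16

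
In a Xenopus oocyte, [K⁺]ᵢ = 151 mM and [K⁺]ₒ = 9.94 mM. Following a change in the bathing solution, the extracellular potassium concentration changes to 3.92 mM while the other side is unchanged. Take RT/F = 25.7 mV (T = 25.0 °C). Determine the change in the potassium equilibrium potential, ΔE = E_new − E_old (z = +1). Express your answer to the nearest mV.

E_old = (25.7/1)·ln(9.94/151) = -69.92 mV
E_new = (25.7/1)·ln(3.92/151) = -93.84 mV
ΔE = -93.84 − (-69.92) = -23.91 mV

-24 mV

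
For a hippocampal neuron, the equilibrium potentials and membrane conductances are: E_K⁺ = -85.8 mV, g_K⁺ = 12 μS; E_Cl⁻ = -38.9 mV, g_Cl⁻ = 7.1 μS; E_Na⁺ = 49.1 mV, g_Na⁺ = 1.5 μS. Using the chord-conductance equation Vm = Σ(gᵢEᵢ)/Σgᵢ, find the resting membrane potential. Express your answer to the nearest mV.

Σ gᵢEᵢ = 12·(-85.8) + 7.1·(-38.9) + 1.5·(49.1) = -1232.14
Σ gᵢ = 12 + 7.1 + 1.5 = 20.6
Vm = -1232.14 / 20.6 = -59.81 mV

-60 mV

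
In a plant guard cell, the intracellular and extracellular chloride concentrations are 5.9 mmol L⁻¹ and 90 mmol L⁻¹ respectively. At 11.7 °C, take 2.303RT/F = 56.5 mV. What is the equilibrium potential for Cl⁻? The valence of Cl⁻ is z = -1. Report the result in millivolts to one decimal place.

E = (56.5/z) · log₁₀([Cl⁻]_out/[Cl⁻]_in) with z = -1.
For an anion, dividing by z = -1 reverses the sign.
= (56.5/-1) · log₁₀(90/5.9) = -56.50 · log₁₀(15.25)
= -56.50 · (1.1834) = -66.86 mV

-66.9 mV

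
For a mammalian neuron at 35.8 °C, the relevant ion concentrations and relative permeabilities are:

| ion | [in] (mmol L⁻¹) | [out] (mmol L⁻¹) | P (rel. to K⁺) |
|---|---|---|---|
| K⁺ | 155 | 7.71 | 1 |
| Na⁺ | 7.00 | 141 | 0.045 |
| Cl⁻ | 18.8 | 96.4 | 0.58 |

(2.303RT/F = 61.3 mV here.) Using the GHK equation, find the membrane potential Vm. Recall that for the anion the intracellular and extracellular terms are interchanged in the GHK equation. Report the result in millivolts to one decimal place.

Vm = 61.3 · log₁₀[(Σ P·[cation]ₒ + Σ P·[anion]ᵢ) / (Σ P·[cation]ᵢ + Σ P·[anion]ₒ)]
Numerator = 1×7.71 + 0.045×141 + 0.58×18.8 = 24.96
Denominator = 1×155 + 0.045×7.00 + 0.58×96.4 = 211.2
Vm = 61.3 · log₁₀(0.11816) = 61.3 × (-0.9275) = -56.86 mV

-56.9 mV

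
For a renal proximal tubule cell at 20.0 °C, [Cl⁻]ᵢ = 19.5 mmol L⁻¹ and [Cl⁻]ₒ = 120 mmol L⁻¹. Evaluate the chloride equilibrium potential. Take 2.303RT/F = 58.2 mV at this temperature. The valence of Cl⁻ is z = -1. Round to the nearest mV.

E = (58.2/z) · log₁₀([Cl⁻]_out/[Cl⁻]_in) with z = -1.
For an anion, dividing by z = -1 reverses the sign.
= (58.2/-1) · log₁₀(120/19.5) = -58.20 · log₁₀(6.154)
= -58.20 · (0.7891) = -45.93 mV

-46 mV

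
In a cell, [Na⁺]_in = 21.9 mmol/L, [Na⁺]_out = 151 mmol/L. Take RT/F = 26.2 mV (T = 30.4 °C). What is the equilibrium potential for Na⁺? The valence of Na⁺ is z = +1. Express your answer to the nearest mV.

51 mV

E = (26.2/z) · ln([Na⁺]_out/[Na⁺]_in) with z = +1.
= (26.2/1) · ln(151/21.9) = 26.20 · ln(6.895)
= 26.20 · (1.9308) = 50.59 mV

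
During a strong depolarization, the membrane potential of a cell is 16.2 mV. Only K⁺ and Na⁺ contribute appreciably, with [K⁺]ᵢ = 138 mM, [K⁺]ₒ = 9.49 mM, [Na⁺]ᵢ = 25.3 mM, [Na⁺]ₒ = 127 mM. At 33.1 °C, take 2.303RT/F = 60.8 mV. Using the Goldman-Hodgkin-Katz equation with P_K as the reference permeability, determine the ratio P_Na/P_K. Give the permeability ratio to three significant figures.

3.06

Let α = P_Na/P_K. GHK: Vm = 60.8·log₁₀[(Kₒ + α·Naₒ)/(Kᵢ + α·Naᵢ)].
10^(Vm/60.8) = 10^(16.2/60.8) = 1.8469
So 1.8469·(Kᵢ + α·Naᵢ) = Kₒ + α·Naₒ → α = (1.8469·138.0 − 9.49) / (127.0 − 1.8469·25.3)
α = (254.9 − 9.49) / (127.0 − 46.73) = 245.4/80.27 = 3.057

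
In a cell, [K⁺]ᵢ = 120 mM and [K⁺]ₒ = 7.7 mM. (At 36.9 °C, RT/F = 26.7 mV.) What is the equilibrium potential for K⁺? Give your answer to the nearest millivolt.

-73 mV

E = (26.7/z) · ln([K⁺]_out/[K⁺]_in) with z = +1.
= (26.7/1) · ln(7.7/120) = 26.70 · ln(0.06417)
= 26.70 · (-2.7463) = -73.33 mV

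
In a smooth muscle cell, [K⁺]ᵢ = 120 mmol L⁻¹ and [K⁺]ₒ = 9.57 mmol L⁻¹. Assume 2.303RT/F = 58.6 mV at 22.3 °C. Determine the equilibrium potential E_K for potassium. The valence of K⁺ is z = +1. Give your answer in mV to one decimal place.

-64.4 mV

E = (58.6/z) · log₁₀([K⁺]_out/[K⁺]_in) with z = +1.
= (58.6/1) · log₁₀(9.57/120) = 58.60 · log₁₀(0.07975)
= 58.60 · (-1.0983) = -64.36 mV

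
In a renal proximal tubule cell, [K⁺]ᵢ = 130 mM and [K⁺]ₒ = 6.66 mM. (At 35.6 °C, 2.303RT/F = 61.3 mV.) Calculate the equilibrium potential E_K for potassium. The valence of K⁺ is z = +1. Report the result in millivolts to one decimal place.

-79.1 mV

E = (61.3/z) · log₁₀([K⁺]_out/[K⁺]_in) with z = +1.
= (61.3/1) · log₁₀(6.66/130) = 61.30 · log₁₀(0.05123)
= 61.30 · (-1.2905) = -79.11 mV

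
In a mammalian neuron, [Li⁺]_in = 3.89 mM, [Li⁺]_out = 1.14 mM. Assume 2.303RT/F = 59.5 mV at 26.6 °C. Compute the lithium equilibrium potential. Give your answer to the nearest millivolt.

E = (59.5/z) · log₁₀([Li⁺]_out/[Li⁺]_in) with z = +1.
= (59.5/1) · log₁₀(1.14/3.89) = 59.50 · log₁₀(0.2931)
= 59.50 · (-0.5330) = -31.72 mV

-32 mV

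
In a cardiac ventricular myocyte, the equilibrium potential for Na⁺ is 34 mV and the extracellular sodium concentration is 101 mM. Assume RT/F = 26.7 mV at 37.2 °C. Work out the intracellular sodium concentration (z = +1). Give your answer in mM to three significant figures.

Nernst: E = (26.7/1) · ln([out]/[in]), so ln([out]/[in]) = 34.0 × 1 / 26.7 = 1.2734.
[out]/[in] = e^(1.2734) = 3.573.
[in] = 101 / 3.573 = 28.27 mM.

28.3 mM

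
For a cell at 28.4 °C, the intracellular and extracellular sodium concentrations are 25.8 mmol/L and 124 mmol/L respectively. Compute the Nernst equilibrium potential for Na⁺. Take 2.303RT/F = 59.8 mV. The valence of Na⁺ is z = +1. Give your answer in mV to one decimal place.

40.8 mV

E = (59.8/z) · log₁₀([Na⁺]_out/[Na⁺]_in) with z = +1.
= (59.8/1) · log₁₀(124/25.8) = 59.80 · log₁₀(4.806)
= 59.80 · (0.6818) = 40.77 mV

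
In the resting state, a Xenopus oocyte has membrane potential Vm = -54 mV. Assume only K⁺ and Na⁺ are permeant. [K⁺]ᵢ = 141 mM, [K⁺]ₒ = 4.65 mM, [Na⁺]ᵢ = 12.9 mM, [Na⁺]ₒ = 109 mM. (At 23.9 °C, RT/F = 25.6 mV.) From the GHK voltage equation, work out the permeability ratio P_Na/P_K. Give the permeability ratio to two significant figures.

Let α = P_Na/P_K. GHK: Vm = 25.6·ln[(Kₒ + α·Naₒ)/(Kᵢ + α·Naᵢ)].
e^(Vm/25.6) = e^(-54.0/25.6) = 0.12131
So 0.12131·(Kᵢ + α·Naᵢ) = Kₒ + α·Naₒ → α = (0.12131·141.0 − 4.65) / (109.0 − 0.12131·12.9)
α = (17.11 − 4.65) / (109.0 − 1.565) = 12.46/107.4 = 0.1159

0.12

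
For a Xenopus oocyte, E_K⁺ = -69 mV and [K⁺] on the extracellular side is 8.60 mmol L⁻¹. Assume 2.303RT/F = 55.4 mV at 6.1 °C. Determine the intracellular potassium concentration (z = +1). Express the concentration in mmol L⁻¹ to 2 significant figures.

Nernst: E = (55.4/1) · log₁₀([out]/[in]), so log₁₀([out]/[in]) = -69.0 × 1 / 55.4 = -1.2455.
[out]/[in] = 10^(-1.2455) = 0.05682.
[in] = 8.60 / 0.05682 = 151.4 mmol L⁻¹.

150 mmol L⁻¹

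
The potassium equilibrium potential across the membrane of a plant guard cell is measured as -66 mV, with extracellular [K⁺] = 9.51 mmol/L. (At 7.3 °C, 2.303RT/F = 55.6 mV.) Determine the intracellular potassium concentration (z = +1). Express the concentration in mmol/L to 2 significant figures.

150 mmol/L

Nernst: E = (55.6/1) · log₁₀([out]/[in]), so log₁₀([out]/[in]) = -66.0 × 1 / 55.6 = -1.1871.
[out]/[in] = 10^(-1.1871) = 0.06501.
[in] = 9.51 / 0.06501 = 146.3 mmol/L.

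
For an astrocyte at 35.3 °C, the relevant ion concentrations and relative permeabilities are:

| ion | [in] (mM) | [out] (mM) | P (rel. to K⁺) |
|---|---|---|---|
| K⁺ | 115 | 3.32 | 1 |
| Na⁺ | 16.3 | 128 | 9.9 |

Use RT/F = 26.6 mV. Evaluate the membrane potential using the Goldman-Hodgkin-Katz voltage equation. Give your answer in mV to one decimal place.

Vm = 26.6 · ln[(Σ P·[cation]ₒ + Σ P·[anion]ᵢ) / (Σ P·[cation]ᵢ + Σ P·[anion]ₒ)]
Numerator = 1×3.32 + 9.9×128 = 1271
Denominator = 1×115 + 9.9×16.3 = 276.4
Vm = 26.6 · ln(4.5972) = 26.6 × (1.5254) = 40.58 mV

40.6 mV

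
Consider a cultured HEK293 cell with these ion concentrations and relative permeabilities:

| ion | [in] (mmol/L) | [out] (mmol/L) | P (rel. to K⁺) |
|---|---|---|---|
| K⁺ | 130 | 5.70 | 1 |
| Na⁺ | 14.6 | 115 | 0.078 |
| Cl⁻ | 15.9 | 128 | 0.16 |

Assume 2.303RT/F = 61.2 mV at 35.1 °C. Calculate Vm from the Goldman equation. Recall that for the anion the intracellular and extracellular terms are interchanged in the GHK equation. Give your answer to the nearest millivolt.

Vm = 61.2 · log₁₀[(Σ P·[cation]ₒ + Σ P·[anion]ᵢ) / (Σ P·[cation]ᵢ + Σ P·[anion]ₒ)]
Numerator = 1×5.70 + 0.078×115 + 0.16×15.9 = 17.21
Denominator = 1×130 + 0.078×14.6 + 0.16×128 = 151.6
Vm = 61.2 · log₁₀(0.11353) = 61.2 × (-0.9449) = -57.83 mV

-58 mV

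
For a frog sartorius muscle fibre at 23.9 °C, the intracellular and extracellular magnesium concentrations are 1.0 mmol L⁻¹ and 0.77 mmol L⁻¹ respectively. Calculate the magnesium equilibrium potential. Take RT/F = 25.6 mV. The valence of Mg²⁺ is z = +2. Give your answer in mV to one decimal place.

E = (25.6/z) · ln([Mg²⁺]_out/[Mg²⁺]_in) with z = +2.
= (25.6/2) · ln(0.77/1.0) = 12.80 · ln(0.77)
= 12.80 · (-0.2614) = -3.35 mV

-3.3 mV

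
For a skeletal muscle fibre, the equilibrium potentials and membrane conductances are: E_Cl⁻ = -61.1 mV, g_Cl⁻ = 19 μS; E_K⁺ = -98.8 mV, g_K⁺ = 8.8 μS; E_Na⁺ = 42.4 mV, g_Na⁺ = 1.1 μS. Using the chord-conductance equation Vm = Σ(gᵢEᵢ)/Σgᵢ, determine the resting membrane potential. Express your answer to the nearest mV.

Σ gᵢEᵢ = 19·(-61.1) + 8.8·(-98.8) + 1.1·(42.4) = -1983.70
Σ gᵢ = 19 + 8.8 + 1.1 = 28.9
Vm = -1983.70 / 28.9 = -68.64 mV

-69 mV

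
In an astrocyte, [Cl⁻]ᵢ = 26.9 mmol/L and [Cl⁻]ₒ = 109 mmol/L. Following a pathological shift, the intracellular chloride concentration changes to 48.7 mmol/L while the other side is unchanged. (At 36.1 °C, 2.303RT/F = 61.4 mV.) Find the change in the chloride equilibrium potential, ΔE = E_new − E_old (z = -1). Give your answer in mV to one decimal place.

15.8 mV

E_old = (61.4/-1)·log₁₀(109/26.9) = -37.31 mV
E_new = (61.4/-1)·log₁₀(109/48.7) = -21.48 mV
ΔE = -21.48 − (-37.31) = 15.83 mV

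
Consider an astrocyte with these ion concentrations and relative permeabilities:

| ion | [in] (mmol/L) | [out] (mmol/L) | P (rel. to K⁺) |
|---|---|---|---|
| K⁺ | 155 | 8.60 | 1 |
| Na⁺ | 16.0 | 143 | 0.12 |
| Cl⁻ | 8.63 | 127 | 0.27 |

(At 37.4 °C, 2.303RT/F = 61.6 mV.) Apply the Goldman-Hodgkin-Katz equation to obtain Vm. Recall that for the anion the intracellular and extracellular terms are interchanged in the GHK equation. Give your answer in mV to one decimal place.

-51.3 mV

Vm = 61.6 · log₁₀[(Σ P·[cation]ₒ + Σ P·[anion]ᵢ) / (Σ P·[cation]ᵢ + Σ P·[anion]ₒ)]
Numerator = 1×8.60 + 0.12×143 + 0.27×8.63 = 28.09
Denominator = 1×155 + 0.12×16.0 + 0.27×127 = 191.2
Vm = 61.6 · log₁₀(0.14691) = 61.6 × (-0.8330) = -51.31 mV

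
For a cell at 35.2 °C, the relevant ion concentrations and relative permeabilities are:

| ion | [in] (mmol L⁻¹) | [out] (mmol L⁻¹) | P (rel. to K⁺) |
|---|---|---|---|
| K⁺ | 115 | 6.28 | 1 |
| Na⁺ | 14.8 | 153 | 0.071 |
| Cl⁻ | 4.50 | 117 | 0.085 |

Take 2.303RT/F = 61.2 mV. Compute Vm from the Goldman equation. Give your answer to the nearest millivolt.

-52 mV

Vm = 61.2 · log₁₀[(Σ P·[cation]ₒ + Σ P·[anion]ᵢ) / (Σ P·[cation]ᵢ + Σ P·[anion]ₒ)]
Numerator = 1×6.28 + 0.071×153 + 0.085×4.50 = 17.53
Denominator = 1×115 + 0.071×14.8 + 0.085×117 = 126
Vm = 61.2 · log₁₀(0.1391) = 61.2 × (-0.8567) = -52.43 mV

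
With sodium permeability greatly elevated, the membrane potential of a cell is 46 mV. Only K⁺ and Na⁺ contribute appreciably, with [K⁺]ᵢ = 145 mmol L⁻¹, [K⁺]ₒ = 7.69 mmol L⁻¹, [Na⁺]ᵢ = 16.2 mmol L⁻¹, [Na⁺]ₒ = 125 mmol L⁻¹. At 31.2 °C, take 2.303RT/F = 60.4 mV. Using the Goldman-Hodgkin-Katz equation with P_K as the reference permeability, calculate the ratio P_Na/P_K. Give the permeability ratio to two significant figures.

26

Let α = P_Na/P_K. GHK: Vm = 60.4·log₁₀[(Kₒ + α·Naₒ)/(Kᵢ + α·Naᵢ)].
10^(Vm/60.4) = 10^(46.0/60.4) = 5.7755
So 5.7755·(Kᵢ + α·Naᵢ) = Kₒ + α·Naₒ → α = (5.7755·145.0 − 7.69) / (125.0 − 5.7755·16.2)
α = (837.4 − 7.69) / (125.0 − 93.56) = 829.8/31.44 = 26.39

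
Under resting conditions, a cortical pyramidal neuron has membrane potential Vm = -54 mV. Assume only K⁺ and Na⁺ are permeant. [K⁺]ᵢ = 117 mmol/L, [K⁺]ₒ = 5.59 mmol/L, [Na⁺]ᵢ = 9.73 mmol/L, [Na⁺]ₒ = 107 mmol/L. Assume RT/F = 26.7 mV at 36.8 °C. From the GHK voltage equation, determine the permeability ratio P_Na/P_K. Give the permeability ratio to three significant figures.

Let α = P_Na/P_K. GHK: Vm = 26.7·ln[(Kₒ + α·Naₒ)/(Kᵢ + α·Naᵢ)].
e^(Vm/26.7) = e^(-54.0/26.7) = 0.13233
So 0.13233·(Kᵢ + α·Naᵢ) = Kₒ + α·Naₒ → α = (0.13233·117.0 − 5.59) / (107.0 − 0.13233·9.73)
α = (15.48 − 5.59) / (107.0 − 1.288) = 9.892/105.7 = 0.09358

0.0936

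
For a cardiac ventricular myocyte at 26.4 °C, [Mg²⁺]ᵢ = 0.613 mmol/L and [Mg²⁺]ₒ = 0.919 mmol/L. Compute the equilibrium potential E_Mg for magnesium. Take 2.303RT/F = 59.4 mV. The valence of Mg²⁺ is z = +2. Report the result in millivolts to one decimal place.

5.2 mV

E = (59.4/z) · log₁₀([Mg²⁺]_out/[Mg²⁺]_in) with z = +2.
= (59.4/2) · log₁₀(0.919/0.613) = 29.70 · log₁₀(1.499)
= 29.70 · (0.1759) = 5.22 mV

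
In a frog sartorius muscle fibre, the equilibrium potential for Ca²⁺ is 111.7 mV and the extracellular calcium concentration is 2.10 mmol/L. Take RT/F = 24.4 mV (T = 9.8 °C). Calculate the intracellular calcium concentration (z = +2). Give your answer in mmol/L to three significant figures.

Nernst: E = (24.4/2) · ln([out]/[in]), so ln([out]/[in]) = 111.7 × 2 / 24.4 = 9.1557.
[out]/[in] = e^(9.1557) = 9469.
[in] = 2.10 / 9469 = 0.0002218 mmol/L.

0.000222 mmol/L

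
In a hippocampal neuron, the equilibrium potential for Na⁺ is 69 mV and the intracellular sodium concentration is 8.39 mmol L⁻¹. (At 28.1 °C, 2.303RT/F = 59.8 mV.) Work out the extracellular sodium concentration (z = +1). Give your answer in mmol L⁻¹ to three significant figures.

Nernst: E = (59.8/1) · log₁₀([out]/[in]), so log₁₀([out]/[in]) = 69.0 × 1 / 59.8 = 1.1538.
[out]/[in] = 10^(1.1538) = 14.25.
[out] = 14.25 × 8.39 = 119.6 mmol L⁻¹.

120 mmol L⁻¹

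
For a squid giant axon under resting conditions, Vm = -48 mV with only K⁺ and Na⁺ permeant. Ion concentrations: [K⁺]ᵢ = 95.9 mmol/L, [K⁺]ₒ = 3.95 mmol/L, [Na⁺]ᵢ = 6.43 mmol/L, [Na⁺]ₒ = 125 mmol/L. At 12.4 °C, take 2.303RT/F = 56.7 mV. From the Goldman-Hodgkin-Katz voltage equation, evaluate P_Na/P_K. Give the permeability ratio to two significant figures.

0.078

Let α = P_Na/P_K. GHK: Vm = 56.7·log₁₀[(Kₒ + α·Naₒ)/(Kᵢ + α·Naᵢ)].
10^(Vm/56.7) = 10^(-48.0/56.7) = 0.14238
So 0.14238·(Kᵢ + α·Naᵢ) = Kₒ + α·Naₒ → α = (0.14238·95.9 − 3.95) / (125.0 − 0.14238·6.43)
α = (13.65 − 3.95) / (125.0 − 0.9155) = 9.704/124.1 = 0.0782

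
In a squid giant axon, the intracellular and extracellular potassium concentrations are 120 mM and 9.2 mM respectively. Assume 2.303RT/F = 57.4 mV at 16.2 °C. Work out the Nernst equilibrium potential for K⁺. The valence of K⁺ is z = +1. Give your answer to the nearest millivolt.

-64 mV

E = (57.4/z) · log₁₀([K⁺]_out/[K⁺]_in) with z = +1.
= (57.4/1) · log₁₀(9.2/120) = 57.40 · log₁₀(0.07667)
= 57.40 · (-1.1154) = -64.02 mV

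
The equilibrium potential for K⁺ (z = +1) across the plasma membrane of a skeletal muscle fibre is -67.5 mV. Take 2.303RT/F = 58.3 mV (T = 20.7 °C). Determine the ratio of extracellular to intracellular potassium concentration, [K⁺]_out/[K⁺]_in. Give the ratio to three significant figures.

0.0695

log₁₀([out]/[in]) = E·z/(58.3) = -67.5 × 1 / 58.3 = -1.1578
[out]/[in] = 10^(-1.1578) = 0.06953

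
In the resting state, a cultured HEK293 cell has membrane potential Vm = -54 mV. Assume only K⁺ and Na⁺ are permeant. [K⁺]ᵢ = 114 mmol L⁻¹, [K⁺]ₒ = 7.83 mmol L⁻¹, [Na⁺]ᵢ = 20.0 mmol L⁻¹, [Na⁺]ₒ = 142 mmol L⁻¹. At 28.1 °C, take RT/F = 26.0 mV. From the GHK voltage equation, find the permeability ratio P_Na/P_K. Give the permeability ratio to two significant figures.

Let α = P_Na/P_K. GHK: Vm = 26.0·ln[(Kₒ + α·Naₒ)/(Kᵢ + α·Naᵢ)].
e^(Vm/26.0) = e^(-54.0/26.0) = 0.12532
So 0.12532·(Kᵢ + α·Naᵢ) = Kₒ + α·Naₒ → α = (0.12532·114.0 − 7.83) / (142.0 − 0.12532·20.0)
α = (14.29 − 7.83) / (142.0 − 2.506) = 6.456/139.5 = 0.04628

0.046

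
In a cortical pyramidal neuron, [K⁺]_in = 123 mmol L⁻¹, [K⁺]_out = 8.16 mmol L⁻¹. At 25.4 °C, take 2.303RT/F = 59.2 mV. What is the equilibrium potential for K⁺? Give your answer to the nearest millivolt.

E = (59.2/z) · log₁₀([K⁺]_out/[K⁺]_in) with z = +1.
= (59.2/1) · log₁₀(8.16/123) = 59.20 · log₁₀(0.06634)
= 59.20 · (-1.1782) = -69.75 mV

-70 mV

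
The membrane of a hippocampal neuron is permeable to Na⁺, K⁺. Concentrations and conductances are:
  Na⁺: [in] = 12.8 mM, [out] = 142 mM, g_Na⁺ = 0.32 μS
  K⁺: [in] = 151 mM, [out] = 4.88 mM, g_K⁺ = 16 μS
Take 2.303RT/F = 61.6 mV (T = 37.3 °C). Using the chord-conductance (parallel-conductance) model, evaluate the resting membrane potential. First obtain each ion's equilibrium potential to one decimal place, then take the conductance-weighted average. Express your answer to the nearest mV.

E_Na⁺ = (61.6/1)·log₁₀(142/12.8) = 64.4 mV
E_K⁺ = (61.6/1)·log₁₀(4.88/151) = -91.8 mV
Vm = (Σ gᵢEᵢ)/(Σ gᵢ) = (0.32·64.4 + 16·-91.8) / (0.32 + 16)
= -1448.19 / 16.32 = -88.74 mV

-89 mV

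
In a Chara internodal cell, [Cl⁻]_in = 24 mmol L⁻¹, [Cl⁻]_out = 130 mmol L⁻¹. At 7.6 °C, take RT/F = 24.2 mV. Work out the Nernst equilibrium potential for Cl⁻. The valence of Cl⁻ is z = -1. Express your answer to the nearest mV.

-41 mV

E = (24.2/z) · ln([Cl⁻]_out/[Cl⁻]_in) with z = -1.
For an anion, dividing by z = -1 reverses the sign.
= (24.2/-1) · ln(130/24) = -24.20 · ln(5.417)
= -24.20 · (1.6895) = -40.89 mV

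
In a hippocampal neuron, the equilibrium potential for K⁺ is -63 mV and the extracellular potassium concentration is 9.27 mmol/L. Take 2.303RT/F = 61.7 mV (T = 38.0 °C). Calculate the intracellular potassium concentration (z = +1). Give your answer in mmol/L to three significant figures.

Nernst: E = (61.7/1) · log₁₀([out]/[in]), so log₁₀([out]/[in]) = -63.0 × 1 / 61.7 = -1.0211.
[out]/[in] = 10^(-1.0211) = 0.09526.
[in] = 9.27 / 0.09526 = 97.31 mmol/L.

97.3 mmol/L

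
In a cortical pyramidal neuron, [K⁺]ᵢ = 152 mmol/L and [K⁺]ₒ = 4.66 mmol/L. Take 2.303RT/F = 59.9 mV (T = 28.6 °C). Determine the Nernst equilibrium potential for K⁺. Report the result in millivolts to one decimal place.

-90.7 mV

E = (59.9/z) · log₁₀([K⁺]_out/[K⁺]_in) with z = +1.
= (59.9/1) · log₁₀(4.66/152) = 59.90 · log₁₀(0.03066)
= 59.90 · (-1.5135) = -90.66 mV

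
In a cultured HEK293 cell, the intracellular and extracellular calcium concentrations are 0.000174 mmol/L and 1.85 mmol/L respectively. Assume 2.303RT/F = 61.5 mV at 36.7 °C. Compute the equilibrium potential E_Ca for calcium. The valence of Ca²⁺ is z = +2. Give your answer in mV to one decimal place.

E = (61.5/z) · log₁₀([Ca²⁺]_out/[Ca²⁺]_in) with z = +2.
= (61.5/2) · log₁₀(1.85/0.000174) = 30.75 · log₁₀(1.063e+04)
= 30.75 · (4.0266) = 123.82 mV

123.8 mV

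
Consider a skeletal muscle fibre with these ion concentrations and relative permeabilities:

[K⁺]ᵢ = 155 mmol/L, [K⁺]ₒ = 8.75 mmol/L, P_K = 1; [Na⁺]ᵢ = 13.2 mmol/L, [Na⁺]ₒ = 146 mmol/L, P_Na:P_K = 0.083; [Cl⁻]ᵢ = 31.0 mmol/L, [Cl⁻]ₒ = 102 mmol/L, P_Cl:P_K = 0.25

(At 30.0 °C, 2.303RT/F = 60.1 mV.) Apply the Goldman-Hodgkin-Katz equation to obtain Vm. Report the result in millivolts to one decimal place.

-48.2 mV

Vm = 60.1 · log₁₀[(Σ P·[cation]ₒ + Σ P·[anion]ᵢ) / (Σ P·[cation]ᵢ + Σ P·[anion]ₒ)]
Numerator = 1×8.75 + 0.083×146 + 0.25×31.0 = 28.62
Denominator = 1×155 + 0.083×13.2 + 0.25×102 = 181.6
Vm = 60.1 · log₁₀(0.15759) = 60.1 × (-0.8025) = -48.23 mV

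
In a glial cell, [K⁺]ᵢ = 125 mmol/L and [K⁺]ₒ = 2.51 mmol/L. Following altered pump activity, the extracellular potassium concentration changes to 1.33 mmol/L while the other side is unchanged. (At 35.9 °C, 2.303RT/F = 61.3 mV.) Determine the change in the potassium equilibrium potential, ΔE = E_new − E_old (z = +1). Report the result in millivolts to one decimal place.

-16.9 mV

E_old = (61.3/1)·log₁₀(2.51/125) = -104.04 mV
E_new = (61.3/1)·log₁₀(1.33/125) = -120.95 mV
ΔE = -120.95 − (-104.04) = -16.91 mV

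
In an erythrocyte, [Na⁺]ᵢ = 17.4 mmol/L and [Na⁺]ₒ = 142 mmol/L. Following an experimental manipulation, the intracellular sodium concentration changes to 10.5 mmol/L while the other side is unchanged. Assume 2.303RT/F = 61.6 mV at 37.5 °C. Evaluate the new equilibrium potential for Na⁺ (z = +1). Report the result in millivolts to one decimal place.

After the shift: [Na⁺]_out = 142, [Na⁺]_in = 10.5 mmol/L.
E_new = (61.6/1)·log₁₀(142/10.5) = 61.60 · (1.1311) = 69.68 mV

69.7 mV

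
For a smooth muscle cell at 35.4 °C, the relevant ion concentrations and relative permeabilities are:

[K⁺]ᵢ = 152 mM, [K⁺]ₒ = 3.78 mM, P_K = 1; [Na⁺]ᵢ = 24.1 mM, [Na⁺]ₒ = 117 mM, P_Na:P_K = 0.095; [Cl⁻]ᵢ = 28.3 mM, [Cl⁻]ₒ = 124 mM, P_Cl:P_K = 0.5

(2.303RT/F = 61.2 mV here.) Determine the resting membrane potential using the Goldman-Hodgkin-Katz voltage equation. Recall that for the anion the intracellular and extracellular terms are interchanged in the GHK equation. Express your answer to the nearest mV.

Vm = 61.2 · log₁₀[(Σ P·[cation]ₒ + Σ P·[anion]ᵢ) / (Σ P·[cation]ᵢ + Σ P·[anion]ₒ)]
Numerator = 1×3.78 + 0.095×117 + 0.5×28.3 = 29.05
Denominator = 1×152 + 0.095×24.1 + 0.5×124 = 216.3
Vm = 61.2 · log₁₀(0.13429) = 61.2 × (-0.8720) = -53.36 mV

-53 mV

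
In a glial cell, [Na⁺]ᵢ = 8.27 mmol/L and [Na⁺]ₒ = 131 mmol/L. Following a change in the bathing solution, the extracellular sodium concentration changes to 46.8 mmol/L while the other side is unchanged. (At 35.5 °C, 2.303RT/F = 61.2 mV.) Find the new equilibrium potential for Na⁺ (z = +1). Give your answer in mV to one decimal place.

After the shift: [Na⁺]_out = 46.8, [Na⁺]_in = 8.27 mmol/L.
E_new = (61.2/1)·log₁₀(46.8/8.27) = 61.20 · (0.7527) = 46.07 mV

46.1 mV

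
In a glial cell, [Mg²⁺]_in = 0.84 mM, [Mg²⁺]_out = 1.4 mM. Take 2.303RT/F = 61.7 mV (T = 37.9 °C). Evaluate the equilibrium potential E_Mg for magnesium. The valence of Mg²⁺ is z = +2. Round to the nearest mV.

7 mV

E = (61.7/z) · log₁₀([Mg²⁺]_out/[Mg²⁺]_in) with z = +2.
= (61.7/2) · log₁₀(1.4/0.84) = 30.85 · log₁₀(1.667)
= 30.85 · (0.2218) = 6.84 mV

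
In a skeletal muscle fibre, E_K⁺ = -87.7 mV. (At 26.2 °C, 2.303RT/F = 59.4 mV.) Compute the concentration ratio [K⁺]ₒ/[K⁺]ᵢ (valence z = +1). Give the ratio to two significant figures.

0.033

log₁₀([out]/[in]) = E·z/(59.4) = -87.7 × 1 / 59.4 = -1.4764
[out]/[in] = 10^(-1.4764) = 0.03339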